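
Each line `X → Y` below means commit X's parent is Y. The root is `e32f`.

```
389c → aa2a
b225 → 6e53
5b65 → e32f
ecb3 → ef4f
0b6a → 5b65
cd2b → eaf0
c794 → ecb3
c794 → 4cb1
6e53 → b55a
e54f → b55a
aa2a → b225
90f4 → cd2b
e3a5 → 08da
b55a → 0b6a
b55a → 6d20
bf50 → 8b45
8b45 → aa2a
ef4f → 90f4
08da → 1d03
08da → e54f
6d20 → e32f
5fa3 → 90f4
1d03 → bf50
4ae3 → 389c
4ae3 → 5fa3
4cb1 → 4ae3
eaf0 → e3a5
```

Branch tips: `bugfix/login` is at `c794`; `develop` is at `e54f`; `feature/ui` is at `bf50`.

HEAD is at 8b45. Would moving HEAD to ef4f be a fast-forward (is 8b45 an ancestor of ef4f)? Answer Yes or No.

Yes

A fast-forward from 8b45 to ef4f is possible iff 8b45 is an ancestor of ef4f.
Ancestors of ef4f: {08da, 0b6a, 1d03, 5b65, 6d20, 6e53, 8b45, 90f4, aa2a, b225, b55a, bf50, cd2b, e32f, e3a5, e54f, eaf0, ef4f}.
8b45 is among them, so fast-forward is possible.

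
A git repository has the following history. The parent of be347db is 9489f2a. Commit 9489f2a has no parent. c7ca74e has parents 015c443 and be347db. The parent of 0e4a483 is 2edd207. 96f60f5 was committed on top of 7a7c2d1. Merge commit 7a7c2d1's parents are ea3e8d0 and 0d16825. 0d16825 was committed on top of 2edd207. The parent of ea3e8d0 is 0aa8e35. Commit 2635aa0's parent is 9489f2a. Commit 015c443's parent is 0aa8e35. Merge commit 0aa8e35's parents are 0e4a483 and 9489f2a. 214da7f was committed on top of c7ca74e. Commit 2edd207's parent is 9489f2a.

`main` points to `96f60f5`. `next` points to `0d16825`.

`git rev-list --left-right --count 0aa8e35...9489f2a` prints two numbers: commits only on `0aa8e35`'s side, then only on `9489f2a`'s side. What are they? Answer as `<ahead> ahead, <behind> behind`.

Reachable from 0aa8e35: {0aa8e35, 0e4a483, 2edd207, 9489f2a}.
Reachable from 9489f2a: {9489f2a}.
Only in 0aa8e35's history (ahead): {0aa8e35, 0e4a483, 2edd207} — 3.
Only in 9489f2a's history (behind): {} — 0.

3 ahead, 0 behind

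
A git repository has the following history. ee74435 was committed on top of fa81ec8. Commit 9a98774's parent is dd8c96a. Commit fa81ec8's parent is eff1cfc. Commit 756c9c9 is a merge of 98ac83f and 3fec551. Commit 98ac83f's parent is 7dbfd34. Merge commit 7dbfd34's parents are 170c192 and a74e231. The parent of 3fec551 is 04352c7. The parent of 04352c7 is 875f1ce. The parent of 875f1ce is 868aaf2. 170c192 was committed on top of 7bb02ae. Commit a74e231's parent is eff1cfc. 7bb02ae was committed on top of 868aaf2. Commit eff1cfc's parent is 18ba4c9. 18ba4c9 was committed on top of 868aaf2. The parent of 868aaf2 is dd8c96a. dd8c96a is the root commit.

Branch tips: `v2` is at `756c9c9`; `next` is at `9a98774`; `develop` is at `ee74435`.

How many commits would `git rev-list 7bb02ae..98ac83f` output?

Reachable from 98ac83f: {170c192, 18ba4c9, 7bb02ae, 7dbfd34, 868aaf2, 98ac83f, a74e231, dd8c96a, eff1cfc}.
Reachable from 7bb02ae: {7bb02ae, 868aaf2, dd8c96a}.
In 98ac83f's history but not 7bb02ae's: {170c192, 18ba4c9, 7dbfd34, 98ac83f, a74e231, eff1cfc} — 6 commits.

6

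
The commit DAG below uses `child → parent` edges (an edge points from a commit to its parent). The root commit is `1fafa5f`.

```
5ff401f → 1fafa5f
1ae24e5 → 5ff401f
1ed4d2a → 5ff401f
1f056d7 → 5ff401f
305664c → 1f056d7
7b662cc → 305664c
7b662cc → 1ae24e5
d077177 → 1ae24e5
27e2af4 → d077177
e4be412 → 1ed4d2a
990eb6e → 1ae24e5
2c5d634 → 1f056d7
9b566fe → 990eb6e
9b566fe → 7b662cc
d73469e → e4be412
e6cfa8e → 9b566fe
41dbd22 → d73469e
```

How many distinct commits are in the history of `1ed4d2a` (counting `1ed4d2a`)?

Walking parent pointers from 1ed4d2a: reachable set = {1ed4d2a, 1fafa5f, 5ff401f}.
That is 3 commits.

3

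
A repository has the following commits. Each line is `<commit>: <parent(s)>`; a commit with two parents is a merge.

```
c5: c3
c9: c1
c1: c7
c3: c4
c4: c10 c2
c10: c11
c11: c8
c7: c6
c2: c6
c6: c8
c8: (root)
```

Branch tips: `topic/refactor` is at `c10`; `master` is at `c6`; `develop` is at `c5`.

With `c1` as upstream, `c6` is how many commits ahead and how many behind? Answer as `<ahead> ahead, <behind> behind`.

Reachable from c6: {c6, c8}.
Reachable from c1: {c1, c6, c7, c8}.
Only in c6's history (ahead): {} — 0.
Only in c1's history (behind): {c1, c7} — 2.

0 ahead, 2 behind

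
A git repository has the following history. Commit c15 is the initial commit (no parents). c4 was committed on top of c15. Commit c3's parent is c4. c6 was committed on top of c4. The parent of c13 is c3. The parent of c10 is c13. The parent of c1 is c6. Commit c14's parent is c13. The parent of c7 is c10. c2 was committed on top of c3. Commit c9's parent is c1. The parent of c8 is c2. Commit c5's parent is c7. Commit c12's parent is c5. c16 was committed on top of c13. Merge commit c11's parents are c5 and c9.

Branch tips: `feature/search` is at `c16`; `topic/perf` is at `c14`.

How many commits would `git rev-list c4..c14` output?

3

Reachable from c14: {c13, c14, c15, c3, c4}.
Reachable from c4: {c15, c4}.
In c14's history but not c4's: {c13, c14, c3} — 3 commits.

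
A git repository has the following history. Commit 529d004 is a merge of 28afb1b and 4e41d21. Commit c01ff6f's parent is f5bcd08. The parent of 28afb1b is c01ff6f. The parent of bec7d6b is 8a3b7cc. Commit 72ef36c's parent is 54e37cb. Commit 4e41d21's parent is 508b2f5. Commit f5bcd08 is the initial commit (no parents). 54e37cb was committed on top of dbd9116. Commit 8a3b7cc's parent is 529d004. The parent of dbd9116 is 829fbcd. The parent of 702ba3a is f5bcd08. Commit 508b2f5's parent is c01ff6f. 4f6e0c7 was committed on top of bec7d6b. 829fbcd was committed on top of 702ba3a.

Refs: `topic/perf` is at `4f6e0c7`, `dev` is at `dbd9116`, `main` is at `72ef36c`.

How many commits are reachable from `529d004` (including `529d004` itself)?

Walking parent pointers from 529d004: reachable set = {28afb1b, 4e41d21, 508b2f5, 529d004, c01ff6f, f5bcd08}.
That is 6 commits.

6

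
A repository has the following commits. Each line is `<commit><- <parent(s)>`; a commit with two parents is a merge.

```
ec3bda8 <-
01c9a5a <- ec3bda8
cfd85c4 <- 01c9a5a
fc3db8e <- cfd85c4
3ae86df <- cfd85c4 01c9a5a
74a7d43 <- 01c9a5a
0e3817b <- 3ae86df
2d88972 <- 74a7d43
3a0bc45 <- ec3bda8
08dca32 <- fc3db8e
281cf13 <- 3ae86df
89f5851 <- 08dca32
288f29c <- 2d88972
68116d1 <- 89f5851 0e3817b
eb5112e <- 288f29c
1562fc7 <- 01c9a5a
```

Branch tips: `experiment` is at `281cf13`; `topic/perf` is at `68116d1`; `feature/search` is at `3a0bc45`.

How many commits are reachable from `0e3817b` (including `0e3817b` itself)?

5

Walking parent pointers from 0e3817b: reachable set = {01c9a5a, 0e3817b, 3ae86df, cfd85c4, ec3bda8}.
That is 5 commits.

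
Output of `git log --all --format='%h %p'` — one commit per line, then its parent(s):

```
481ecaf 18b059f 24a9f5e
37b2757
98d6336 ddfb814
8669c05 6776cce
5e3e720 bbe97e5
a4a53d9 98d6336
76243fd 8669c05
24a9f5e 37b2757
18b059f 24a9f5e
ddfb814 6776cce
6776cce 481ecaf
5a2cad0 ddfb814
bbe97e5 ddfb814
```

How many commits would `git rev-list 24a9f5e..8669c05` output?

Reachable from 8669c05: {18b059f, 24a9f5e, 37b2757, 481ecaf, 6776cce, 8669c05}.
Reachable from 24a9f5e: {24a9f5e, 37b2757}.
In 8669c05's history but not 24a9f5e's: {18b059f, 481ecaf, 6776cce, 8669c05} — 4 commits.

4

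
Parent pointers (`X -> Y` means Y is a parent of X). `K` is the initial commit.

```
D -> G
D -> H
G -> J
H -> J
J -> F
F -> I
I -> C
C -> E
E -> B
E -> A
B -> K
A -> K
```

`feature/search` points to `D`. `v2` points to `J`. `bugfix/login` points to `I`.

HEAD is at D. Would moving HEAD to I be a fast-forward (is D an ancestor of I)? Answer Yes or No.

A fast-forward from D to I is possible iff D is an ancestor of I.
Ancestors of I: {A, B, C, E, I, K}.
D is not among them, so fast-forward is not possible.

No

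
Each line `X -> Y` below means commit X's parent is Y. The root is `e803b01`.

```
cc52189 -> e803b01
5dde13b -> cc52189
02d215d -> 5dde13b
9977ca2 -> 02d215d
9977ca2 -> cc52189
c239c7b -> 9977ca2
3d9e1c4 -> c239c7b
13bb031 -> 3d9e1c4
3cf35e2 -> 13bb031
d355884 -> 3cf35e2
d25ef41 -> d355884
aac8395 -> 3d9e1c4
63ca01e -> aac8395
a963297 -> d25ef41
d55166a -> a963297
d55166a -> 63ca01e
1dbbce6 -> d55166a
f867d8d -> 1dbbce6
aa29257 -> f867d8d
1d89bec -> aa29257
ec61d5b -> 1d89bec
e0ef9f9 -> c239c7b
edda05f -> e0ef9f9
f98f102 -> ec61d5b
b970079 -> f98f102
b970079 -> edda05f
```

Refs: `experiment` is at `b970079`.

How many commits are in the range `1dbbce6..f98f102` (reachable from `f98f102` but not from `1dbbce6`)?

Reachable from f98f102: {02d215d, 13bb031, 1d89bec, 1dbbce6, 3cf35e2, 3d9e1c4, 5dde13b, 63ca01e, 9977ca2, a963297, aa29257, aac8395, c239c7b, cc52189, d25ef41, d355884, d55166a, e803b01, ec61d5b, f867d8d, f98f102}.
Reachable from 1dbbce6: {02d215d, 13bb031, 1dbbce6, 3cf35e2, 3d9e1c4, 5dde13b, 63ca01e, 9977ca2, a963297, aac8395, c239c7b, cc52189, d25ef41, d355884, d55166a, e803b01}.
In f98f102's history but not 1dbbce6's: {1d89bec, aa29257, ec61d5b, f867d8d, f98f102} — 5 commits.

5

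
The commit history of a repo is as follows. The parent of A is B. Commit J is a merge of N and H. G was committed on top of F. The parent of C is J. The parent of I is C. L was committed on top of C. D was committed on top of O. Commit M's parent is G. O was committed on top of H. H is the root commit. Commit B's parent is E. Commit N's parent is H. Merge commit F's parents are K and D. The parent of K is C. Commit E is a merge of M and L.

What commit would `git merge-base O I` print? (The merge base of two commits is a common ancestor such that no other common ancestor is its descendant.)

H

Ancestors of O: {H, O}.
Ancestors of I: {C, H, I, J, N}.
Common ancestors: {H}.
The only common ancestor is H, so it is the merge base.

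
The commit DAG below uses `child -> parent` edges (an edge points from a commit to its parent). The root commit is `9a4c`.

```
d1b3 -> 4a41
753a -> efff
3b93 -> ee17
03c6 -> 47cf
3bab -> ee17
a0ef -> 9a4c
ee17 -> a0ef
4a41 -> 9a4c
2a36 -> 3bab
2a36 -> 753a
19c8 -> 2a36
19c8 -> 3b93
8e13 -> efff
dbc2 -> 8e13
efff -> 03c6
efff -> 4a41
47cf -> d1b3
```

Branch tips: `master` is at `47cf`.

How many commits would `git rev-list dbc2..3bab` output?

3

Reachable from 3bab: {3bab, 9a4c, a0ef, ee17}.
Reachable from dbc2: {03c6, 47cf, 4a41, 8e13, 9a4c, d1b3, dbc2, efff}.
In 3bab's history but not dbc2's: {3bab, a0ef, ee17} — 3 commits.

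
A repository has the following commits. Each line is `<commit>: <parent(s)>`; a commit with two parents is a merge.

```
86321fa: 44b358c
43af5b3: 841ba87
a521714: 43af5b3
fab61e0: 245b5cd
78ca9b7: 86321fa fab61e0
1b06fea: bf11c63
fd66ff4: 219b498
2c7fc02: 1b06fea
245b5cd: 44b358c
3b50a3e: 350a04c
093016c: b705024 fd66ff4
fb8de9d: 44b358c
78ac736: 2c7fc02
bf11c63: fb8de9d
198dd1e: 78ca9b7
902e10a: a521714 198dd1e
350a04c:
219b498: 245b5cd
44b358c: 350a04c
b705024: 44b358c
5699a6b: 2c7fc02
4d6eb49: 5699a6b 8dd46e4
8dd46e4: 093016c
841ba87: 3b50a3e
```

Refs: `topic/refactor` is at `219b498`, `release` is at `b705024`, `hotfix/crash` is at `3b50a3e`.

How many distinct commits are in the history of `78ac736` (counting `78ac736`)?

Walking parent pointers from 78ac736: reachable set = {1b06fea, 2c7fc02, 350a04c, 44b358c, 78ac736, bf11c63, fb8de9d}.
That is 7 commits.

7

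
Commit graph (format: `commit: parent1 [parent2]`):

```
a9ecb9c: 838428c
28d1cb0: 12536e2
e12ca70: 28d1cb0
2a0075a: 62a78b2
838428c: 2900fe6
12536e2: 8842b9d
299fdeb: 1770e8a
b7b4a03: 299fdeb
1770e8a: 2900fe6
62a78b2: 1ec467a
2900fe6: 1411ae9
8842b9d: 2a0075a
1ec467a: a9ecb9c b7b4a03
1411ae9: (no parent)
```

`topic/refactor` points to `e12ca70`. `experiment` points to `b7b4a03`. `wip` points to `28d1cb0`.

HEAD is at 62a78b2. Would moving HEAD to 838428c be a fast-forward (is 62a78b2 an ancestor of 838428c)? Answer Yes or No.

No

A fast-forward from 62a78b2 to 838428c is possible iff 62a78b2 is an ancestor of 838428c.
Ancestors of 838428c: {1411ae9, 2900fe6, 838428c}.
62a78b2 is not among them, so fast-forward is not possible.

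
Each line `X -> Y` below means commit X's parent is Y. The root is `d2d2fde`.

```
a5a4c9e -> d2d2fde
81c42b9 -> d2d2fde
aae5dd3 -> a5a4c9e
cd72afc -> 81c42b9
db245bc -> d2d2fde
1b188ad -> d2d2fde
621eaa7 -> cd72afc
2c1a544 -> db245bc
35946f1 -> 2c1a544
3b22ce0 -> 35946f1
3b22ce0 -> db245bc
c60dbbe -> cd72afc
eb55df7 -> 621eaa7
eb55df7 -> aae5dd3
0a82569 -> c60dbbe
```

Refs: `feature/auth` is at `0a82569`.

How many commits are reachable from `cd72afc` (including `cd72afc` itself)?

3

Walking parent pointers from cd72afc: reachable set = {81c42b9, cd72afc, d2d2fde}.
That is 3 commits.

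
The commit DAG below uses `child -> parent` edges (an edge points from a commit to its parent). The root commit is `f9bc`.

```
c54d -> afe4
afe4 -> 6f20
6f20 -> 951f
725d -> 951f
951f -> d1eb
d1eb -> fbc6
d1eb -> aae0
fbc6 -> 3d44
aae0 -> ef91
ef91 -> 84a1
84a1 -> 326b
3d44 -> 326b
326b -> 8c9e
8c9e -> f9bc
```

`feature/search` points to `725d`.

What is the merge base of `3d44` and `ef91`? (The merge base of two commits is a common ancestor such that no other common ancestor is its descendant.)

326b

Ancestors of 3d44: {326b, 3d44, 8c9e, f9bc}.
Ancestors of ef91: {326b, 84a1, 8c9e, ef91, f9bc}.
Common ancestors: {326b, 8c9e, f9bc}.
Among these, 326b is not an ancestor of any other common ancestor — it is the merge base.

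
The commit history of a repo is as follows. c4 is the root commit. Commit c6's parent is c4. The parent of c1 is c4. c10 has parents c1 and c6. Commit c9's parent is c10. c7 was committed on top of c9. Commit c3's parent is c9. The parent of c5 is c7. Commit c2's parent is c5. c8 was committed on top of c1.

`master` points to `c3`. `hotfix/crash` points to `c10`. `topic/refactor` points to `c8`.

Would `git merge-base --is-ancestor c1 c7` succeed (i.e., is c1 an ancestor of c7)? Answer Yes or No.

Yes

Ancestors of c7 (commits reachable by following parents): {c1, c10, c4, c6, c7, c9}.
c1 is in that set, so it is an ancestor of c7.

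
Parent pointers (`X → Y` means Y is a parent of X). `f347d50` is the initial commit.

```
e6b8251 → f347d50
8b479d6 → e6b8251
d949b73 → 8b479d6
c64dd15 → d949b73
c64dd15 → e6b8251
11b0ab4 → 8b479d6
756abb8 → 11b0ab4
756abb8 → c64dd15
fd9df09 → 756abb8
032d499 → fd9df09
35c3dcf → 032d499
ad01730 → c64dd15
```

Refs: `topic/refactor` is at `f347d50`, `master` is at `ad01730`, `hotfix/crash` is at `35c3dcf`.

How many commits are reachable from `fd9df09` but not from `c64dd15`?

3

Reachable from fd9df09: {11b0ab4, 756abb8, 8b479d6, c64dd15, d949b73, e6b8251, f347d50, fd9df09}.
Reachable from c64dd15: {8b479d6, c64dd15, d949b73, e6b8251, f347d50}.
In fd9df09's history but not c64dd15's: {11b0ab4, 756abb8, fd9df09} — 3 commits.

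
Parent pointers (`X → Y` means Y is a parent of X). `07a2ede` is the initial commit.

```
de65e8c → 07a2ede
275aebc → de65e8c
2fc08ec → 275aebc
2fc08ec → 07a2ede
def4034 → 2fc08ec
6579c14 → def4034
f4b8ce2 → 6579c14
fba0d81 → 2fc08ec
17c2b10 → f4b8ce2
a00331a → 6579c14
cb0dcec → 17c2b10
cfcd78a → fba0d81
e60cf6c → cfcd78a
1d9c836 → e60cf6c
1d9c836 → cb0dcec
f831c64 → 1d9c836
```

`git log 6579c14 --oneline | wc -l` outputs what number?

Walking parent pointers from 6579c14: reachable set = {07a2ede, 275aebc, 2fc08ec, 6579c14, de65e8c, def4034}.
That is 6 commits.

6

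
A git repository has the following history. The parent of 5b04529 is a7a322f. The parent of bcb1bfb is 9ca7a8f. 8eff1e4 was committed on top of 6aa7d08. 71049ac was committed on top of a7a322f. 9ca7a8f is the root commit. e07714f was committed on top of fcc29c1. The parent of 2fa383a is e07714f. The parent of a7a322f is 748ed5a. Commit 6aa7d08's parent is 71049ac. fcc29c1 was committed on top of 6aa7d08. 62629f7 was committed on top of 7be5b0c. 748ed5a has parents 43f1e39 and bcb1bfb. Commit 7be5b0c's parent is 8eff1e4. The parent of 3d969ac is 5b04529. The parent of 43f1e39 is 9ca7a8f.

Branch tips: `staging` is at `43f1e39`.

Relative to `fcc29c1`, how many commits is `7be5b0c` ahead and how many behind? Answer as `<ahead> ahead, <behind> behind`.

Reachable from 7be5b0c: {43f1e39, 6aa7d08, 71049ac, 748ed5a, 7be5b0c, 8eff1e4, 9ca7a8f, a7a322f, bcb1bfb}.
Reachable from fcc29c1: {43f1e39, 6aa7d08, 71049ac, 748ed5a, 9ca7a8f, a7a322f, bcb1bfb, fcc29c1}.
Only in 7be5b0c's history (ahead): {7be5b0c, 8eff1e4} — 2.
Only in fcc29c1's history (behind): {fcc29c1} — 1.

2 ahead, 1 behind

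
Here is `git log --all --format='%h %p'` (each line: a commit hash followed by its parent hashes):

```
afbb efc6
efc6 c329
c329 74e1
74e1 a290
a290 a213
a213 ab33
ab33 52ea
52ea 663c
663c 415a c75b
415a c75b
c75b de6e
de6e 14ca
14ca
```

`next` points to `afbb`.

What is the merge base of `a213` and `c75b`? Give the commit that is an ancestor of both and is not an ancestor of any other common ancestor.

Ancestors of a213: {14ca, 415a, 52ea, 663c, a213, ab33, c75b, de6e}.
Ancestors of c75b: {14ca, c75b, de6e}.
Common ancestors: {14ca, c75b, de6e}.
Among these, c75b is not an ancestor of any other common ancestor — it is the merge base.

c75b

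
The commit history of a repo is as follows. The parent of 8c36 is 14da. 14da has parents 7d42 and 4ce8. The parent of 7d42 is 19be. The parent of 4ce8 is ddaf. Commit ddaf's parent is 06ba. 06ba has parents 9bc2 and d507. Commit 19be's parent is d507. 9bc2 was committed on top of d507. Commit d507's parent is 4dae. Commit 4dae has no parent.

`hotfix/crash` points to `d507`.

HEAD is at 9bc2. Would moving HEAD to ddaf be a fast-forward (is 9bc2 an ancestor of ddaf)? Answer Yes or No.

A fast-forward from 9bc2 to ddaf is possible iff 9bc2 is an ancestor of ddaf.
Ancestors of ddaf: {06ba, 4dae, 9bc2, d507, ddaf}.
9bc2 is among them, so fast-forward is possible.

Yes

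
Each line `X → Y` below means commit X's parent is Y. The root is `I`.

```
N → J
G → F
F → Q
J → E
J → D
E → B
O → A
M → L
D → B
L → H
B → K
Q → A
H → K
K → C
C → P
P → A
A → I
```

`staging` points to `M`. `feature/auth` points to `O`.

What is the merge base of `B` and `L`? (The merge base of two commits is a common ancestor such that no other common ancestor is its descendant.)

K

Ancestors of B: {A, B, C, I, K, P}.
Ancestors of L: {A, C, H, I, K, L, P}.
Common ancestors: {A, C, I, K, P}.
Among these, K is not an ancestor of any other common ancestor — it is the merge base.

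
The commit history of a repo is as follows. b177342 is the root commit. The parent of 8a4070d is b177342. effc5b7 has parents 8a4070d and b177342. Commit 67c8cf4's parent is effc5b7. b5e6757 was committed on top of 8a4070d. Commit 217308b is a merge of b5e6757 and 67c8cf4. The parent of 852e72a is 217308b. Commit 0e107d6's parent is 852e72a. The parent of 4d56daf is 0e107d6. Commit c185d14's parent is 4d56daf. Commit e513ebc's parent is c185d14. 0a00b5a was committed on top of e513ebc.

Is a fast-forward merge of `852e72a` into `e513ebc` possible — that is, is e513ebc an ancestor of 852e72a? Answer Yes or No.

A fast-forward from e513ebc to 852e72a is possible iff e513ebc is an ancestor of 852e72a.
Ancestors of 852e72a: {217308b, 67c8cf4, 852e72a, 8a4070d, b177342, b5e6757, effc5b7}.
e513ebc is not among them, so fast-forward is not possible.

No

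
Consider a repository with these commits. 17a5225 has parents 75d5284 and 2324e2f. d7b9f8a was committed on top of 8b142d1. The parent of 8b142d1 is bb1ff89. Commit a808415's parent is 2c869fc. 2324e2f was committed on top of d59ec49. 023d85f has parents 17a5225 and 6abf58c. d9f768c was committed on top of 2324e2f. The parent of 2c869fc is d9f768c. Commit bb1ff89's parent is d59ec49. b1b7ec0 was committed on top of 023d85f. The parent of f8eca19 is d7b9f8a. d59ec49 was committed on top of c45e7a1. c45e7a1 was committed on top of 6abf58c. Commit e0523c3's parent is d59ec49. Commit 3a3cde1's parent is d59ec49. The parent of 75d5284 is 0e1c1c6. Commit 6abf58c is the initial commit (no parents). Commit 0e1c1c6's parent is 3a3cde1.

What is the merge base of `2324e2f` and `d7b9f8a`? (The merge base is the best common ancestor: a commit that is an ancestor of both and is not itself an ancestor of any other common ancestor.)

Ancestors of 2324e2f: {2324e2f, 6abf58c, c45e7a1, d59ec49}.
Ancestors of d7b9f8a: {6abf58c, 8b142d1, bb1ff89, c45e7a1, d59ec49, d7b9f8a}.
Common ancestors: {6abf58c, c45e7a1, d59ec49}.
Among these, d59ec49 is not an ancestor of any other common ancestor — it is the merge base.

d59ec49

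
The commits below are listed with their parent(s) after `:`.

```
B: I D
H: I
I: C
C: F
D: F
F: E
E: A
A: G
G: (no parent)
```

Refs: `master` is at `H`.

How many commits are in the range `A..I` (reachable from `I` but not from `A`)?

Reachable from I: {A, C, E, F, G, I}.
Reachable from A: {A, G}.
In I's history but not A's: {C, E, F, I} — 4 commits.

4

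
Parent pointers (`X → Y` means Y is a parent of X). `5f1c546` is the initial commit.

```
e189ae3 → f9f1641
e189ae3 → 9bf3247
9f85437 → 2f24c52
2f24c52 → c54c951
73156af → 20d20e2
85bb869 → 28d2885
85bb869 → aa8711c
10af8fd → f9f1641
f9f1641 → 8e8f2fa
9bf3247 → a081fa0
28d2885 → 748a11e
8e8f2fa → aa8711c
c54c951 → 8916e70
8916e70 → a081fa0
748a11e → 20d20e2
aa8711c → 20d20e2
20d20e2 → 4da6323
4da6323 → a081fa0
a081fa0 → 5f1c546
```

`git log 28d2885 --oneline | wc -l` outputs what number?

Walking parent pointers from 28d2885: reachable set = {20d20e2, 28d2885, 4da6323, 5f1c546, 748a11e, a081fa0}.
That is 6 commits.

6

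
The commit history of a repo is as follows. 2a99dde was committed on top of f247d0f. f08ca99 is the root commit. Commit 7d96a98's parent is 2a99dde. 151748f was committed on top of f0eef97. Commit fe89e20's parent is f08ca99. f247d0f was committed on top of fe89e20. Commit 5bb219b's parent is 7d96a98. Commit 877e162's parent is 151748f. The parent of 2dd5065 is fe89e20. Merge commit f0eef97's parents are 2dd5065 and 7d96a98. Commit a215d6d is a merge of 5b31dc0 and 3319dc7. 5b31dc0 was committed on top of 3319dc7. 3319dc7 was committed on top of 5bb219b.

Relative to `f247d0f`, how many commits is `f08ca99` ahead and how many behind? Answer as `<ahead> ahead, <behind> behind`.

0 ahead, 2 behind

Reachable from f08ca99: {f08ca99}.
Reachable from f247d0f: {f08ca99, f247d0f, fe89e20}.
Only in f08ca99's history (ahead): {} — 0.
Only in f247d0f's history (behind): {f247d0f, fe89e20} — 2.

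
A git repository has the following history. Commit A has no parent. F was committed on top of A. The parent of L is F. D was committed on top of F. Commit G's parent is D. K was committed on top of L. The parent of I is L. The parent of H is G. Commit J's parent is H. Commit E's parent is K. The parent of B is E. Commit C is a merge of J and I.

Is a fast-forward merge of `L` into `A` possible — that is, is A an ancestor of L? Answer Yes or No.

Yes

A fast-forward from A to L is possible iff A is an ancestor of L.
Ancestors of L: {A, F, L}.
A is among them, so fast-forward is possible.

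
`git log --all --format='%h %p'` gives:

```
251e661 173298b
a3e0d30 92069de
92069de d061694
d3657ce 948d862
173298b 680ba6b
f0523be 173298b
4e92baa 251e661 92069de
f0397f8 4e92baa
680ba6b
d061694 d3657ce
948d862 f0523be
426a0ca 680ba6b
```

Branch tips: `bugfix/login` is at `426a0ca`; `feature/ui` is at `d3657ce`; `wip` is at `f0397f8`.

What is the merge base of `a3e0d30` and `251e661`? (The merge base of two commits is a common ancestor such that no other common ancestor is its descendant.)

173298b

Ancestors of a3e0d30: {173298b, 680ba6b, 92069de, 948d862, a3e0d30, d061694, d3657ce, f0523be}.
Ancestors of 251e661: {173298b, 251e661, 680ba6b}.
Common ancestors: {173298b, 680ba6b}.
Among these, 173298b is not an ancestor of any other common ancestor — it is the merge base.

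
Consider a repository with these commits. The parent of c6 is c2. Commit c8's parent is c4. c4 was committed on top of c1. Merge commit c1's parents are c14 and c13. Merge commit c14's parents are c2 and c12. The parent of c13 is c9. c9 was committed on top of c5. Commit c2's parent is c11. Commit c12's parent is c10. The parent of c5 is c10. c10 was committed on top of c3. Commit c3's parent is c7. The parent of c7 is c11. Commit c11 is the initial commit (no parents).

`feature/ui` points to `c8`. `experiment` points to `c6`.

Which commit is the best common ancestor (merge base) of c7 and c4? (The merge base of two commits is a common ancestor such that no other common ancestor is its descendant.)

c7

Ancestors of c7: {c11, c7}.
Ancestors of c4: {c1, c10, c11, c12, c13, c14, c2, c3, c4, c5, c7, c9}.
Common ancestors: {c11, c7}.
Among these, c7 is not an ancestor of any other common ancestor — it is the merge base.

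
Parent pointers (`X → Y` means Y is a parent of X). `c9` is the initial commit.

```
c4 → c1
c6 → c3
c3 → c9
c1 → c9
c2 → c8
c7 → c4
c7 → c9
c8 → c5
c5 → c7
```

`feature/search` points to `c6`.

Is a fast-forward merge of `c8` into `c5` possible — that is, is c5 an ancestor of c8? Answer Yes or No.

Yes

A fast-forward from c5 to c8 is possible iff c5 is an ancestor of c8.
Ancestors of c8: {c1, c4, c5, c7, c8, c9}.
c5 is among them, so fast-forward is possible.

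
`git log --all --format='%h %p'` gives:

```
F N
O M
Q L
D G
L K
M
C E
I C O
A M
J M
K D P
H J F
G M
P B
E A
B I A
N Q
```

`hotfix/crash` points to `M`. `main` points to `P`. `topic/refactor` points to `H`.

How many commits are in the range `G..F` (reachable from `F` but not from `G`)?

13

Reachable from F: {A, B, C, D, E, F, G, I, K, L, M, N, O, P, Q}.
Reachable from G: {G, M}.
In F's history but not G's: {A, B, C, D, E, F, I, K, L, N, O, P, Q} — 13 commits.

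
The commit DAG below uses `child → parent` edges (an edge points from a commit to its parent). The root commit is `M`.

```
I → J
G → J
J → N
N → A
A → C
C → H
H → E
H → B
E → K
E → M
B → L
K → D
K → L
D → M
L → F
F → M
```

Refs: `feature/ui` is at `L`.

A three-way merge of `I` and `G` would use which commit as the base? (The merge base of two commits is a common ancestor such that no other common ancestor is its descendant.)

J

Ancestors of I: {A, B, C, D, E, F, H, I, J, K, L, M, N}.
Ancestors of G: {A, B, C, D, E, F, G, H, J, K, L, M, N}.
Common ancestors: {A, B, C, D, E, F, H, J, K, L, M, N}.
Among these, J is not an ancestor of any other common ancestor — it is the merge base.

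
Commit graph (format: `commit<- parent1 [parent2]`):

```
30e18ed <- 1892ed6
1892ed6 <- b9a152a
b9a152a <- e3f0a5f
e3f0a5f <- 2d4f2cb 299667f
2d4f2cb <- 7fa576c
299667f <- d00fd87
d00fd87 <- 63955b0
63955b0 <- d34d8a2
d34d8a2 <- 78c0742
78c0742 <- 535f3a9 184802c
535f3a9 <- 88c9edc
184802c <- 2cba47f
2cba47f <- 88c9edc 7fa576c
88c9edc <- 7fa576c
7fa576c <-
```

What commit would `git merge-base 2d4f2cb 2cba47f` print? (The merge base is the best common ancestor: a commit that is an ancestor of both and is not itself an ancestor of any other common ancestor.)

Ancestors of 2d4f2cb: {2d4f2cb, 7fa576c}.
Ancestors of 2cba47f: {2cba47f, 7fa576c, 88c9edc}.
Common ancestors: {7fa576c}.
The only common ancestor is 7fa576c, so it is the merge base.

7fa576c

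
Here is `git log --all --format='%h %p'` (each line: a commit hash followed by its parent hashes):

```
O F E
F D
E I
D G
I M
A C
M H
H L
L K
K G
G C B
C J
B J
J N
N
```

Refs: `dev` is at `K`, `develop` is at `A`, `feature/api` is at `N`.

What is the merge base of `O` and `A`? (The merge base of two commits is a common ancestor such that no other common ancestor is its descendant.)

C

Ancestors of O: {B, C, D, E, F, G, H, I, J, K, L, M, N, O}.
Ancestors of A: {A, C, J, N}.
Common ancestors: {C, J, N}.
Among these, C is not an ancestor of any other common ancestor — it is the merge base.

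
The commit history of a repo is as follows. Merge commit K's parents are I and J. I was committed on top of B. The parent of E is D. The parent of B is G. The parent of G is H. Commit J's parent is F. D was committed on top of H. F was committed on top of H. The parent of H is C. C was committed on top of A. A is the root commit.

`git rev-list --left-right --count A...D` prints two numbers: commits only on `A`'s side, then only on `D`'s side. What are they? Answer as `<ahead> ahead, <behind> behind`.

Reachable from A: {A}.
Reachable from D: {A, C, D, H}.
Only in A's history (ahead): {} — 0.
Only in D's history (behind): {C, D, H} — 3.

0 ahead, 3 behind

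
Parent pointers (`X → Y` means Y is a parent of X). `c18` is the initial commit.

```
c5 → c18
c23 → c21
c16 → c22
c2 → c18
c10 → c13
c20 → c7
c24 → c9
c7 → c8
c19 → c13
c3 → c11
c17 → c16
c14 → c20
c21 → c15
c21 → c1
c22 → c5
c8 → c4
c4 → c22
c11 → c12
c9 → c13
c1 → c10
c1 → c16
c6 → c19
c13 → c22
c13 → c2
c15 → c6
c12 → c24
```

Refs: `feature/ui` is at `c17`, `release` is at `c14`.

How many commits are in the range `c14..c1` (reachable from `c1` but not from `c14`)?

5

Reachable from c1: {c1, c10, c13, c16, c18, c2, c22, c5}.
Reachable from c14: {c14, c18, c20, c22, c4, c5, c7, c8}.
In c1's history but not c14's: {c1, c10, c13, c16, c2} — 5 commits.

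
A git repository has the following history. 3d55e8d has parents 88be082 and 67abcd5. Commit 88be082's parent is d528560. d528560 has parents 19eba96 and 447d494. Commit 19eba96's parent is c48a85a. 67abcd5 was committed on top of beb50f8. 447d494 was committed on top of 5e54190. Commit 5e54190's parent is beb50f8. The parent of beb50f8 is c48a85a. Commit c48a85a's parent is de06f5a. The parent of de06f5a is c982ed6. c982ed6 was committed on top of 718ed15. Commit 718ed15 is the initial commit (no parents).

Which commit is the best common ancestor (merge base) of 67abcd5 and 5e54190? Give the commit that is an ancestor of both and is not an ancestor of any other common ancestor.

Ancestors of 67abcd5: {67abcd5, 718ed15, beb50f8, c48a85a, c982ed6, de06f5a}.
Ancestors of 5e54190: {5e54190, 718ed15, beb50f8, c48a85a, c982ed6, de06f5a}.
Common ancestors: {718ed15, beb50f8, c48a85a, c982ed6, de06f5a}.
Among these, beb50f8 is not an ancestor of any other common ancestor — it is the merge base.

beb50f8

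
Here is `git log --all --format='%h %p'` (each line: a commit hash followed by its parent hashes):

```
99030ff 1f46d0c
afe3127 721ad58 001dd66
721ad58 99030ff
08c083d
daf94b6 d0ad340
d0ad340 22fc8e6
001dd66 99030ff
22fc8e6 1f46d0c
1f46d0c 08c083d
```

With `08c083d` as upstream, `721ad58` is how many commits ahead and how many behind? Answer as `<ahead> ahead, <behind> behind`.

3 ahead, 0 behind

Reachable from 721ad58: {08c083d, 1f46d0c, 721ad58, 99030ff}.
Reachable from 08c083d: {08c083d}.
Only in 721ad58's history (ahead): {1f46d0c, 721ad58, 99030ff} — 3.
Only in 08c083d's history (behind): {} — 0.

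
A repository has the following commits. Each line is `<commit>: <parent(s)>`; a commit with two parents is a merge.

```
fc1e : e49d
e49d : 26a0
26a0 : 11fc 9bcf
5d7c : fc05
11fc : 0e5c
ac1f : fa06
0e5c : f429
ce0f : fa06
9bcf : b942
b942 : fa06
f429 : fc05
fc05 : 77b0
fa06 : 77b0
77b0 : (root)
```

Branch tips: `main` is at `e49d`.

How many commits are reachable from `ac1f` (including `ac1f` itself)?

3

Walking parent pointers from ac1f: reachable set = {77b0, ac1f, fa06}.
That is 3 commits.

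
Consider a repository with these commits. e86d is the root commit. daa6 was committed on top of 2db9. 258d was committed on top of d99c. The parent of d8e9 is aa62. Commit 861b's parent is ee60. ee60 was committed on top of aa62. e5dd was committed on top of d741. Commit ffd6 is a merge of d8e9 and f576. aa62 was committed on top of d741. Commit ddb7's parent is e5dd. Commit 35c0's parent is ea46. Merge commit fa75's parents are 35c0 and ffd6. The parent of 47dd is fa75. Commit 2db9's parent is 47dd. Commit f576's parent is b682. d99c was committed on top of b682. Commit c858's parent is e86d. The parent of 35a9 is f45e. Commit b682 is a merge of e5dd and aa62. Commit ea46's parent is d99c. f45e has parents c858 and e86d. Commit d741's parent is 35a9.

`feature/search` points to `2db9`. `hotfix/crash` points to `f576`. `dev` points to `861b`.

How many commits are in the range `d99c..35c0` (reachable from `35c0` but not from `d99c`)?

2

Reachable from 35c0: {35a9, 35c0, aa62, b682, c858, d741, d99c, e5dd, e86d, ea46, f45e}.
Reachable from d99c: {35a9, aa62, b682, c858, d741, d99c, e5dd, e86d, f45e}.
In 35c0's history but not d99c's: {35c0, ea46} — 2 commits.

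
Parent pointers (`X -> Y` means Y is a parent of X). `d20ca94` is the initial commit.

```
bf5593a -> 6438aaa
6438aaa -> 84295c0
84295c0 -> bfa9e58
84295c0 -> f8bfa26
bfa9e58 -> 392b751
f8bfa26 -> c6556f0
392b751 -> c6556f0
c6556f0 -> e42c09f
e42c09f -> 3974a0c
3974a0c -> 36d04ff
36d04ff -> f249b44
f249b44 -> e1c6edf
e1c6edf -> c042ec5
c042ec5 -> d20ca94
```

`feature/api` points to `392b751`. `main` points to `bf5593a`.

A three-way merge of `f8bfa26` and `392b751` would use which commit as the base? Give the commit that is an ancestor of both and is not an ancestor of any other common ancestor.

c6556f0

Ancestors of f8bfa26: {36d04ff, 3974a0c, c042ec5, c6556f0, d20ca94, e1c6edf, e42c09f, f249b44, f8bfa26}.
Ancestors of 392b751: {36d04ff, 392b751, 3974a0c, c042ec5, c6556f0, d20ca94, e1c6edf, e42c09f, f249b44}.
Common ancestors: {36d04ff, 3974a0c, c042ec5, c6556f0, d20ca94, e1c6edf, e42c09f, f249b44}.
Among these, c6556f0 is not an ancestor of any other common ancestor — it is the merge base.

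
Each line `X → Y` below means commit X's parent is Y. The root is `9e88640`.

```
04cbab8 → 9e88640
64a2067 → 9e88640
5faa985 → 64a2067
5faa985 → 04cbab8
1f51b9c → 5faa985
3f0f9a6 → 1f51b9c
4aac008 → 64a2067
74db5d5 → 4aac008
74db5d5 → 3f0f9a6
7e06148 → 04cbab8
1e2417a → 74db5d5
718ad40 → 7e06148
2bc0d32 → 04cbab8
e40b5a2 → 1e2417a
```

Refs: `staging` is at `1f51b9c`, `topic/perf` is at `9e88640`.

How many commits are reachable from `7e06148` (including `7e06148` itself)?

Walking parent pointers from 7e06148: reachable set = {04cbab8, 7e06148, 9e88640}.
That is 3 commits.

3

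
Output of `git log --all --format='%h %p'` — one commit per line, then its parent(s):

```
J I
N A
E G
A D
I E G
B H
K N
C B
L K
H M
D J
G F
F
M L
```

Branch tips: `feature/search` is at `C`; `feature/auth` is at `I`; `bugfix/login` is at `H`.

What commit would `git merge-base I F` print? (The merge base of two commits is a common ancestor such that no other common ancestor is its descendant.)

Ancestors of I: {E, F, G, I}.
Ancestors of F: {F}.
Common ancestors: {F}.
The only common ancestor is F, so it is the merge base.

F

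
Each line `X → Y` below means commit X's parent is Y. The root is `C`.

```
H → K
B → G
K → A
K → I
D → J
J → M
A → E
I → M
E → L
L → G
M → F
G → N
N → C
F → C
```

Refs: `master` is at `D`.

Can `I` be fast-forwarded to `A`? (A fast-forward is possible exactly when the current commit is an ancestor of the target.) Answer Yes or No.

A fast-forward from I to A is possible iff I is an ancestor of A.
Ancestors of A: {A, C, E, G, L, N}.
I is not among them, so fast-forward is not possible.

No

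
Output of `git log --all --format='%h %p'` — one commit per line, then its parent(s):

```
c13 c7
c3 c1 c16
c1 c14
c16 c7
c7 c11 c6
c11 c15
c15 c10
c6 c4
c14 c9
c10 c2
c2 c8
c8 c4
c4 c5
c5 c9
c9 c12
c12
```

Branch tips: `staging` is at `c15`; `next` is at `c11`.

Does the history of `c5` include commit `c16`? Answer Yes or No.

No

Ancestors of c5: {c12, c5, c9}.
c16 is not in that set, so it is not an ancestor of c5.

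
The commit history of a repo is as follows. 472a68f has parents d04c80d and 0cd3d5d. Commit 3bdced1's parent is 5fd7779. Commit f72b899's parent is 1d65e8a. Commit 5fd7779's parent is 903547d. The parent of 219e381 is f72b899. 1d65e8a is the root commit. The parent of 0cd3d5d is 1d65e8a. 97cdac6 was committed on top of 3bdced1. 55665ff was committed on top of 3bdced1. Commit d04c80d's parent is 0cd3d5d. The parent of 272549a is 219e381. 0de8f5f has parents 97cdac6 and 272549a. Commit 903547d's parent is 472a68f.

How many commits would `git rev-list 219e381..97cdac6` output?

Reachable from 97cdac6: {0cd3d5d, 1d65e8a, 3bdced1, 472a68f, 5fd7779, 903547d, 97cdac6, d04c80d}.
Reachable from 219e381: {1d65e8a, 219e381, f72b899}.
In 97cdac6's history but not 219e381's: {0cd3d5d, 3bdced1, 472a68f, 5fd7779, 903547d, 97cdac6, d04c80d} — 7 commits.

7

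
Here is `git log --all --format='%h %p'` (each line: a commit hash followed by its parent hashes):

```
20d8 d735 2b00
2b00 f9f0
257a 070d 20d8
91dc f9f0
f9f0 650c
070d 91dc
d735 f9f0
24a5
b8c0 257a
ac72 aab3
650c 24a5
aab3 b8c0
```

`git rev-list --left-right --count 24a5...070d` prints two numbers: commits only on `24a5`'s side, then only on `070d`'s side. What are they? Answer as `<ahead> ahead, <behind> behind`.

0 ahead, 4 behind

Reachable from 24a5: {24a5}.
Reachable from 070d: {070d, 24a5, 650c, 91dc, f9f0}.
Only in 24a5's history (ahead): {} — 0.
Only in 070d's history (behind): {070d, 650c, 91dc, f9f0} — 4.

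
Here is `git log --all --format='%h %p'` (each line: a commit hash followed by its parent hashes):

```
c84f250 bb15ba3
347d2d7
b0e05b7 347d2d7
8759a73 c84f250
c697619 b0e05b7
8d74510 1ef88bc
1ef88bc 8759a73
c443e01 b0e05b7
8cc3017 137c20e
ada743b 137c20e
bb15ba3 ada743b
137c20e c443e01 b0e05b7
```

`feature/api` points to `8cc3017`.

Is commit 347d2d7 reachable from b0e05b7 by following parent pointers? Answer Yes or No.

Ancestors of b0e05b7 (commits reachable by following parents): {347d2d7, b0e05b7}.
347d2d7 is in that set, so it is an ancestor of b0e05b7.

Yes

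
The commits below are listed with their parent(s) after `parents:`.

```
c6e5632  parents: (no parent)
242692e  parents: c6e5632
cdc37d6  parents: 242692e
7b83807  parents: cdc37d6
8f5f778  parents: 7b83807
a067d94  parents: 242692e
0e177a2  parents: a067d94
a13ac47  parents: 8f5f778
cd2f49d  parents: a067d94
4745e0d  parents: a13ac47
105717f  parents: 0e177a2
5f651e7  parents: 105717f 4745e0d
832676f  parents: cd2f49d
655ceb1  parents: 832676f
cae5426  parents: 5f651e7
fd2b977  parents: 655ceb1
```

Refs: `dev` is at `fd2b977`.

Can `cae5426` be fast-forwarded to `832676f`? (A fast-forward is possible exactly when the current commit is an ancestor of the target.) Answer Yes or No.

No

A fast-forward from cae5426 to 832676f is possible iff cae5426 is an ancestor of 832676f.
Ancestors of 832676f: {242692e, 832676f, a067d94, c6e5632, cd2f49d}.
cae5426 is not among them, so fast-forward is not possible.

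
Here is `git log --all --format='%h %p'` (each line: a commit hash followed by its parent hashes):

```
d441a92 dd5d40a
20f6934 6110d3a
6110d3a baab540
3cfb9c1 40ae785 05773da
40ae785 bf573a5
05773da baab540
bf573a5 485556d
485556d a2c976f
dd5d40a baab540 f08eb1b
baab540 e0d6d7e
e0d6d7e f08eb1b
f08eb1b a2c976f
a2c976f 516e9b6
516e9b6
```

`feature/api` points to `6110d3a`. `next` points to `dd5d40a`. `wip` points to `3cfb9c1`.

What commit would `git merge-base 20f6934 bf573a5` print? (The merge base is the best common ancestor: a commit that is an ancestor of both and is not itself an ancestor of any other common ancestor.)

Ancestors of 20f6934: {20f6934, 516e9b6, 6110d3a, a2c976f, baab540, e0d6d7e, f08eb1b}.
Ancestors of bf573a5: {485556d, 516e9b6, a2c976f, bf573a5}.
Common ancestors: {516e9b6, a2c976f}.
Among these, a2c976f is not an ancestor of any other common ancestor — it is the merge base.

a2c976f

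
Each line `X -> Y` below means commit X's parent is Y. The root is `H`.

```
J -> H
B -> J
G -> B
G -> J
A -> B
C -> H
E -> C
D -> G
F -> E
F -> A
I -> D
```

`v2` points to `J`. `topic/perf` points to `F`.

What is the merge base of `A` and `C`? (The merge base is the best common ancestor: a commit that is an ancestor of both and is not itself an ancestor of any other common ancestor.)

H

Ancestors of A: {A, B, H, J}.
Ancestors of C: {C, H}.
Common ancestors: {H}.
The only common ancestor is H, so it is the merge base.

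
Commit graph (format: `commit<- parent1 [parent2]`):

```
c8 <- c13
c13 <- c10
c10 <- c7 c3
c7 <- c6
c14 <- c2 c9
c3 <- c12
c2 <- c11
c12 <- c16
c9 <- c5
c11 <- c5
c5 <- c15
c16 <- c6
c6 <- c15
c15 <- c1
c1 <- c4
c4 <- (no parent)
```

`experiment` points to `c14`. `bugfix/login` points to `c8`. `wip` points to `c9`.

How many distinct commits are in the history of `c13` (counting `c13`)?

10

Walking parent pointers from c13: reachable set = {c1, c10, c12, c13, c15, c16, c3, c4, c6, c7}.
That is 10 commits.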